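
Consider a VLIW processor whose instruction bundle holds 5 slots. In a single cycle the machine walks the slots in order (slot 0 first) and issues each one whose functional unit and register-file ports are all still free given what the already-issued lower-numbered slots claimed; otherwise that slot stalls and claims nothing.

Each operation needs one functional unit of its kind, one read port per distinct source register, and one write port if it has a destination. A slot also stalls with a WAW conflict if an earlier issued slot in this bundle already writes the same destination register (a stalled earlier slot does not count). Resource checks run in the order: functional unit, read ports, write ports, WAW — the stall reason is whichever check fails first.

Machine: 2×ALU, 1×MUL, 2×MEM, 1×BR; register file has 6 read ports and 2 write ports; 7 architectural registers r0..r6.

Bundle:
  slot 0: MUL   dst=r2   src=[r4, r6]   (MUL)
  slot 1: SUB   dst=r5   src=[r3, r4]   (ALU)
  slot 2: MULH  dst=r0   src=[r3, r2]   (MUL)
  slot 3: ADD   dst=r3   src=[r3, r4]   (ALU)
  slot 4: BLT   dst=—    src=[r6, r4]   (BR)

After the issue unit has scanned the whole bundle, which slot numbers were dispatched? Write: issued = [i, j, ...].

slot 0 (MUL): ISSUE — free A2,Mu0,Ld2,B1 rp4 wp1
slot 1 (ALU): ISSUE — free A1,Mu0,Ld2,B1 rp2 wp0
slot 2 (MUL): stall FU — free A1,Mu0,Ld2,B1 rp2 wp0
slot 3 (ALU): stall WR_PORT — free A1,Mu0,Ld2,B1 rp2 wp0
slot 4 (BR): ISSUE — free A1,Mu0,Ld2,B0 rp0 wp0

issued = [0, 1, 4]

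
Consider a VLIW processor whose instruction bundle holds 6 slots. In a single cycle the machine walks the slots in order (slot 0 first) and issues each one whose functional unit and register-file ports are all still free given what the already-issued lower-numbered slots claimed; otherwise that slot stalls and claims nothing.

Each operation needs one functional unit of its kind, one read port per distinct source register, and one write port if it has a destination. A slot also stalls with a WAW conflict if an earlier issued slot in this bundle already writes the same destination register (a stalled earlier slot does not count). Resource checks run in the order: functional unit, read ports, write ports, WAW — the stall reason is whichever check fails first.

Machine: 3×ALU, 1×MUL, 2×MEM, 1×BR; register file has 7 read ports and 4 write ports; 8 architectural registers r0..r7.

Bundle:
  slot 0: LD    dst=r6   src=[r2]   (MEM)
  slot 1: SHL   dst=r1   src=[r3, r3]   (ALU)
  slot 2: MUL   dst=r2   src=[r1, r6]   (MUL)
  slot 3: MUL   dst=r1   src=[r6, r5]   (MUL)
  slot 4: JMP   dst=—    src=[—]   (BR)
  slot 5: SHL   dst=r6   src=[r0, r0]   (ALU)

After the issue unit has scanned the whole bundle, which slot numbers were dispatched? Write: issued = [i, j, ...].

slot 0 (MEM): ISSUE — free A3,Mu1,Ld1,B1 rp6 wp3
slot 1 (ALU): ISSUE — free A2,Mu1,Ld1,B1 rp5 wp2
slot 2 (MUL): ISSUE — free A2,Mu0,Ld1,B1 rp3 wp1
slot 3 (MUL): stall FU — free A2,Mu0,Ld1,B1 rp3 wp1
slot 4 (BR): ISSUE — free A2,Mu0,Ld1,B0 rp3 wp1
slot 5 (ALU): stall WAW — free A2,Mu0,Ld1,B0 rp3 wp1

issued = [0, 1, 2, 4]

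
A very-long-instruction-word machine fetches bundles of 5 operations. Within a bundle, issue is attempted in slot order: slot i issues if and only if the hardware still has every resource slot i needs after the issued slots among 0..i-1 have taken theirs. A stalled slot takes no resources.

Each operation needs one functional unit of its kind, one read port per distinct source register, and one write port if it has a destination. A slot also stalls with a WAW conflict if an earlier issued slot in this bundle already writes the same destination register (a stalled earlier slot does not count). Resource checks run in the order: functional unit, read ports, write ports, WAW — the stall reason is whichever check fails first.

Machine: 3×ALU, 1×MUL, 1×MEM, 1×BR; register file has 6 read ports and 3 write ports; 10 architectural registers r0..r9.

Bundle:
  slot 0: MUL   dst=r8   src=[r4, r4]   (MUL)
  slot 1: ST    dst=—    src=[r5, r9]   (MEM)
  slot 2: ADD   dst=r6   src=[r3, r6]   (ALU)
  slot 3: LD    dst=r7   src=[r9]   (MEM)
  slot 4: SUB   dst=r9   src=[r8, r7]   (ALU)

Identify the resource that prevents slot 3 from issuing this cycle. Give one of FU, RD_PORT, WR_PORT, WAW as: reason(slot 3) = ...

reason(slot 3) = FU

slot 0 (MUL): ISSUE — free A3,Mu0,Ld1,B1 rp5 wp2
slot 1 (MEM): ISSUE — free A3,Mu0,Ld0,B1 rp3 wp2
slot 2 (ALU): ISSUE — free A2,Mu0,Ld0,B1 rp1 wp1
slot 3 (MEM): stall FU — free A2,Mu0,Ld0,B1 rp1 wp1
slot 4 (ALU): stall RD_PORT — free A2,Mu0,Ld0,B1 rp1 wp1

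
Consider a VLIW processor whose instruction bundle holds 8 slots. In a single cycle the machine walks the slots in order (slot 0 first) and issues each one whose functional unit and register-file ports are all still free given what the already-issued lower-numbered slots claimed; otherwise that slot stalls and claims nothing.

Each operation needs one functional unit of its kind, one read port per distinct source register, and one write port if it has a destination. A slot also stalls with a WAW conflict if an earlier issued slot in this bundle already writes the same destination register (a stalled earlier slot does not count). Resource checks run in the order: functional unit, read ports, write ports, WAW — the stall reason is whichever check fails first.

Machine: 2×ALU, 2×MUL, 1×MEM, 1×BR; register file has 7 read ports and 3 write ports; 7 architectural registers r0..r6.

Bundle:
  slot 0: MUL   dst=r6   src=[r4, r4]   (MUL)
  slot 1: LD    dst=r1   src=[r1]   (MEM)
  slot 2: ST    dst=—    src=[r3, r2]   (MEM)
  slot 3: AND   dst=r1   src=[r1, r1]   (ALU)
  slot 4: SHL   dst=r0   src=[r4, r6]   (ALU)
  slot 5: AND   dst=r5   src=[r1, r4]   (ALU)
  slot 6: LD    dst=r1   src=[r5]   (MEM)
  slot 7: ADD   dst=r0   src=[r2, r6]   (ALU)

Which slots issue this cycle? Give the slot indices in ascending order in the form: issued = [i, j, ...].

issued = [0, 1, 4]

[0] MUL needs rd=1 wr=1: ok; after: ALU=2 MUL=1 MEM=1 BR=1, R=6, W=2
[1] MEM needs rd=1 wr=1: ok; after: ALU=2 MUL=1 MEM=0 BR=1, R=5, W=1
[2] MEM needs rd=2 wr=0: FU; after: ALU=2 MUL=1 MEM=0 BR=1, R=5, W=1
[3] ALU needs rd=1 wr=1: WAW; after: ALU=2 MUL=1 MEM=0 BR=1, R=5, W=1
[4] ALU needs rd=2 wr=1: ok; after: ALU=1 MUL=1 MEM=0 BR=1, R=3, W=0
[5] ALU needs rd=2 wr=1: WR_PORT; after: ALU=1 MUL=1 MEM=0 BR=1, R=3, W=0
[6] MEM needs rd=1 wr=1: FU; after: ALU=1 MUL=1 MEM=0 BR=1, R=3, W=0
[7] ALU needs rd=2 wr=1: WR_PORT; after: ALU=1 MUL=1 MEM=0 BR=1, R=3, W=0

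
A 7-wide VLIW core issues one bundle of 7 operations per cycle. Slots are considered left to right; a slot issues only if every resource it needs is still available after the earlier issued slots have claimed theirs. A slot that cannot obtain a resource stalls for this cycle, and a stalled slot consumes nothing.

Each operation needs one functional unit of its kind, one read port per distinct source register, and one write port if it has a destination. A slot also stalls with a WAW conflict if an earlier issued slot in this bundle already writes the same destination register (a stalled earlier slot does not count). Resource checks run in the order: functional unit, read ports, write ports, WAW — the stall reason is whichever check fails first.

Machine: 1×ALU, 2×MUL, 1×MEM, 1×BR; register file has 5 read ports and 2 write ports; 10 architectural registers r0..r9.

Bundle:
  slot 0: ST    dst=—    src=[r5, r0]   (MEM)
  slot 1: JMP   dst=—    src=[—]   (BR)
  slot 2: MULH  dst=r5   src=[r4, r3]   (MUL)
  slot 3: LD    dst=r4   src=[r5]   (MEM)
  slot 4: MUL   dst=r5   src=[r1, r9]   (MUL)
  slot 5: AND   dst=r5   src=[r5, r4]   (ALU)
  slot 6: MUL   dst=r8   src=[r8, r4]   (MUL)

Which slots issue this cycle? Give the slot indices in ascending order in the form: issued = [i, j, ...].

slot 0 (MEM): ISSUE — free A1,Mu2,Ld0,B1 rp3 wp2
slot 1 (BR): ISSUE — free A1,Mu2,Ld0,B0 rp3 wp2
slot 2 (MUL): ISSUE — free A1,Mu1,Ld0,B0 rp1 wp1
slot 3 (MEM): stall FU — free A1,Mu1,Ld0,B0 rp1 wp1
slot 4 (MUL): stall RD_PORT — free A1,Mu1,Ld0,B0 rp1 wp1
slot 5 (ALU): stall RD_PORT — free A1,Mu1,Ld0,B0 rp1 wp1
slot 6 (MUL): stall RD_PORT — free A1,Mu1,Ld0,B0 rp1 wp1

issued = [0, 1, 2]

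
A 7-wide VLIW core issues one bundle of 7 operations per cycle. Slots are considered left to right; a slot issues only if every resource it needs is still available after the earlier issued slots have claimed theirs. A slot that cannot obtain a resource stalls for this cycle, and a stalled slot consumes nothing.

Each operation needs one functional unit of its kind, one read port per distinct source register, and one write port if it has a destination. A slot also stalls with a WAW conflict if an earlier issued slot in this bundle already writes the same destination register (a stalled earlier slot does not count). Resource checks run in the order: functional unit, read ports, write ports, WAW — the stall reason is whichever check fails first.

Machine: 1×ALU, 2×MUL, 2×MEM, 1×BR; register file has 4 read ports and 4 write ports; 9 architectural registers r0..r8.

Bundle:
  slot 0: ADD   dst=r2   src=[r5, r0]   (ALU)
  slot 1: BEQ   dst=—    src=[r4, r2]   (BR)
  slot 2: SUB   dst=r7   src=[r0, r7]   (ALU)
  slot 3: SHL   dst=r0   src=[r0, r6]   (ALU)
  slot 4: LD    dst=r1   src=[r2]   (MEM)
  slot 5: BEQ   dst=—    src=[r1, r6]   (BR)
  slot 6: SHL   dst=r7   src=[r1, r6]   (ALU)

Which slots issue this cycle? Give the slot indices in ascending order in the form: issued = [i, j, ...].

slot 0 (ALU): ISSUE — free A0,Mu2,Ld2,B1 rp2 wp3
slot 1 (BR): ISSUE — free A0,Mu2,Ld2,B0 rp0 wp3
slot 2 (ALU): stall FU — free A0,Mu2,Ld2,B0 rp0 wp3
slot 3 (ALU): stall FU — free A0,Mu2,Ld2,B0 rp0 wp3
slot 4 (MEM): stall RD_PORT — free A0,Mu2,Ld2,B0 rp0 wp3
slot 5 (BR): stall FU — free A0,Mu2,Ld2,B0 rp0 wp3
slot 6 (ALU): stall FU — free A0,Mu2,Ld2,B0 rp0 wp3

issued = [0, 1]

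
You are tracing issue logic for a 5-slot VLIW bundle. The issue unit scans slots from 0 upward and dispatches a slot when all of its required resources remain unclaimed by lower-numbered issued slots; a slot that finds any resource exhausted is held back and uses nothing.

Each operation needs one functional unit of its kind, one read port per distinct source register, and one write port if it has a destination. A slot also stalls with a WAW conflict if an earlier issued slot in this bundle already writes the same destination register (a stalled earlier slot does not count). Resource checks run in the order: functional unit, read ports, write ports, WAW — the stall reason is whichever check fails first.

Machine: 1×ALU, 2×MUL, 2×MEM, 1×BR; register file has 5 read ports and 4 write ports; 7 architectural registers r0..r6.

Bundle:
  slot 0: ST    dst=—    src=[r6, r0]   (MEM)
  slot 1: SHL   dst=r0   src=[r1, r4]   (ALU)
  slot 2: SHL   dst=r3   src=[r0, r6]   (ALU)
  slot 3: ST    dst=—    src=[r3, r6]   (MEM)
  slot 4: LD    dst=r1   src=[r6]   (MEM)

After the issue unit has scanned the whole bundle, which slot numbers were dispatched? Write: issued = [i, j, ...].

issued = [0, 1, 4]

(0) want 1×MEM +2rd +0wr — yes → AL1|MU2|ME1|BR1|rd3|wr4
(1) want 1×ALU +2rd +1wr — yes → AL0|MU2|ME1|BR1|rd1|wr3
(2) want 1×ALU +2rd +1wr — FU → AL0|MU2|ME1|BR1|rd1|wr3
(3) want 1×MEM +2rd +0wr — RD_PORT → AL0|MU2|ME1|BR1|rd1|wr3
(4) want 1×MEM +1rd +1wr — yes → AL0|MU2|ME0|BR1|rd0|wr2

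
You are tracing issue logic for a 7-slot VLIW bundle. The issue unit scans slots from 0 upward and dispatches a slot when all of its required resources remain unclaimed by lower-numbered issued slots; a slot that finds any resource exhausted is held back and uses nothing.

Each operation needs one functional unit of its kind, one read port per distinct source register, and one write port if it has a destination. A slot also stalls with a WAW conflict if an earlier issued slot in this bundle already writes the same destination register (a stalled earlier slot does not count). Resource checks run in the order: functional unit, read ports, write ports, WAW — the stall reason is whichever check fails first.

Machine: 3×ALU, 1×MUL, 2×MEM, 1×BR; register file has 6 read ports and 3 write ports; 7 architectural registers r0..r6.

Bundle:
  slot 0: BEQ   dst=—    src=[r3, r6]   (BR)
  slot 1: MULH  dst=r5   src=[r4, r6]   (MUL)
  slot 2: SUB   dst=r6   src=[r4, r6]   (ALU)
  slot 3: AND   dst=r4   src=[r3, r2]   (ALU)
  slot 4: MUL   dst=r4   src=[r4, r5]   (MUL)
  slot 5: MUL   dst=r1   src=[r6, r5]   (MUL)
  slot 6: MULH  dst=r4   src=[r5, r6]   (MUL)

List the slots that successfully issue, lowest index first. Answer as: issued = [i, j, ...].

issued = [0, 1, 2]

  0. BR ⇒ go  {3A/1Mu/2Ld/0B | 4r 3w}
  1. MUL→r5 ⇒ go  {3A/0Mu/2Ld/0B | 2r 2w}
  2. ALU→r6 ⇒ go  {2A/0Mu/2Ld/0B | 0r 1w}
  3. ALU→r4 ⇒ no(RD_PORT)  {2A/0Mu/2Ld/0B | 0r 1w}
  4. MUL→r4 ⇒ no(FU)  {2A/0Mu/2Ld/0B | 0r 1w}
  5. MUL→r1 ⇒ no(FU)  {2A/0Mu/2Ld/0B | 0r 1w}
  6. MUL→r4 ⇒ no(FU)  {2A/0Mu/2Ld/0B | 0r 1w}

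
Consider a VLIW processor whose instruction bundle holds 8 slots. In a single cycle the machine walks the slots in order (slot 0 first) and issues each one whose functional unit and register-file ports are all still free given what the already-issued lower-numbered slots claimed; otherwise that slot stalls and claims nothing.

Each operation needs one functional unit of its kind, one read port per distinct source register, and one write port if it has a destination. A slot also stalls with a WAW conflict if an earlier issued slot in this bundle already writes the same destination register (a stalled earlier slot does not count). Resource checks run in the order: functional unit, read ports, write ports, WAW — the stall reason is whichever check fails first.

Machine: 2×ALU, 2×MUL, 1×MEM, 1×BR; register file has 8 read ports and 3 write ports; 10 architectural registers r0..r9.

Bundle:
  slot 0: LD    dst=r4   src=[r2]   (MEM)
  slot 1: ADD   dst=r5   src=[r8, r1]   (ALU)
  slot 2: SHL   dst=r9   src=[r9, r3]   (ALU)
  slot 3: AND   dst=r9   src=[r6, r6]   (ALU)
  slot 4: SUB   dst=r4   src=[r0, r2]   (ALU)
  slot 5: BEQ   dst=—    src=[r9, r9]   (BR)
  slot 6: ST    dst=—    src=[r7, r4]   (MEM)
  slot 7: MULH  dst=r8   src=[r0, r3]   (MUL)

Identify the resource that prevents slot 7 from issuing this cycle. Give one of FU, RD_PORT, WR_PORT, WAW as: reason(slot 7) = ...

slot 0 (MEM): ISSUE — free A2,Mu2,Ld0,B1 rp7 wp2
slot 1 (ALU): ISSUE — free A1,Mu2,Ld0,B1 rp5 wp1
slot 2 (ALU): ISSUE — free A0,Mu2,Ld0,B1 rp3 wp0
slot 3 (ALU): stall FU — free A0,Mu2,Ld0,B1 rp3 wp0
slot 4 (ALU): stall FU — free A0,Mu2,Ld0,B1 rp3 wp0
slot 5 (BR): ISSUE — free A0,Mu2,Ld0,B0 rp2 wp0
slot 6 (MEM): stall FU — free A0,Mu2,Ld0,B0 rp2 wp0
slot 7 (MUL): stall WR_PORT — free A0,Mu2,Ld0,B0 rp2 wp0

reason(slot 7) = WR_PORT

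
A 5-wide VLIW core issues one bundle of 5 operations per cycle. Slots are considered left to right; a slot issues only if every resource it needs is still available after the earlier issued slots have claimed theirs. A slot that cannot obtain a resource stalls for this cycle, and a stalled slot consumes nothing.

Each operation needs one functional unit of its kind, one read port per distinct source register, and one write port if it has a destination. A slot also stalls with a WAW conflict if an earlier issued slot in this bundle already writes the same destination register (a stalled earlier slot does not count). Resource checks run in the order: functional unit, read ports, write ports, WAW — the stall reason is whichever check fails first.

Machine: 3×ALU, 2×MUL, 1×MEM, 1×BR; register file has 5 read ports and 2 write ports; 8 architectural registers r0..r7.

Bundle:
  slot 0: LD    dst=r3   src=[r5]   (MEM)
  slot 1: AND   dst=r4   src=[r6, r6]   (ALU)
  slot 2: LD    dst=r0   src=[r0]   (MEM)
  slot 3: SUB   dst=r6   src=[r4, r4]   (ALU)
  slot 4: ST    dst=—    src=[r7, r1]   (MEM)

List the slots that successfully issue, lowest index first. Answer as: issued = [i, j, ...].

  0. MEM→r3 ⇒ go  {3A/2Mu/0Ld/1B | 4r 1w}
  1. ALU→r4 ⇒ go  {2A/2Mu/0Ld/1B | 3r 0w}
  2. MEM→r0 ⇒ no(FU)  {2A/2Mu/0Ld/1B | 3r 0w}
  3. ALU→r6 ⇒ no(WR_PORT)  {2A/2Mu/0Ld/1B | 3r 0w}
  4. MEM ⇒ no(FU)  {2A/2Mu/0Ld/1B | 3r 0w}

issued = [0, 1]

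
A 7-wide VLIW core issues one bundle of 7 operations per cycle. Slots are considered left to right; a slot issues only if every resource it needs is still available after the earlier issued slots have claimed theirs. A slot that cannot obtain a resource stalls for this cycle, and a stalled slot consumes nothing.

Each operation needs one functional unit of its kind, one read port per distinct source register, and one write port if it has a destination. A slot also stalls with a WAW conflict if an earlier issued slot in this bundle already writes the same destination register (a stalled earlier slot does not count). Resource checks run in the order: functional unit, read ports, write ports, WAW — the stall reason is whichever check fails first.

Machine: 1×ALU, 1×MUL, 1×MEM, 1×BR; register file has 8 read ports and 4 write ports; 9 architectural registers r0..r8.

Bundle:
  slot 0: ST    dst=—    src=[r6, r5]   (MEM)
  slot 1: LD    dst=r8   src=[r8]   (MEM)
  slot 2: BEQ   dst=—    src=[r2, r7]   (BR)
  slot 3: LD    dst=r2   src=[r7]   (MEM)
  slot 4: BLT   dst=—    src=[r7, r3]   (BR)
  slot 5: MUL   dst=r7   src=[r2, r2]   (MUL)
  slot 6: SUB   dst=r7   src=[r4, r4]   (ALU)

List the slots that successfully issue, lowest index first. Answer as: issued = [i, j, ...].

  0. MEM ⇒ go  {1A/1Mu/0Ld/1B | 6r 4w}
  1. MEM→r8 ⇒ no(FU)  {1A/1Mu/0Ld/1B | 6r 4w}
  2. BR ⇒ go  {1A/1Mu/0Ld/0B | 4r 4w}
  3. MEM→r2 ⇒ no(FU)  {1A/1Mu/0Ld/0B | 4r 4w}
  4. BR ⇒ no(FU)  {1A/1Mu/0Ld/0B | 4r 4w}
  5. MUL→r7 ⇒ go  {1A/0Mu/0Ld/0B | 3r 3w}
  6. ALU→r7 ⇒ no(WAW)  {1A/0Mu/0Ld/0B | 3r 3w}

issued = [0, 2, 5]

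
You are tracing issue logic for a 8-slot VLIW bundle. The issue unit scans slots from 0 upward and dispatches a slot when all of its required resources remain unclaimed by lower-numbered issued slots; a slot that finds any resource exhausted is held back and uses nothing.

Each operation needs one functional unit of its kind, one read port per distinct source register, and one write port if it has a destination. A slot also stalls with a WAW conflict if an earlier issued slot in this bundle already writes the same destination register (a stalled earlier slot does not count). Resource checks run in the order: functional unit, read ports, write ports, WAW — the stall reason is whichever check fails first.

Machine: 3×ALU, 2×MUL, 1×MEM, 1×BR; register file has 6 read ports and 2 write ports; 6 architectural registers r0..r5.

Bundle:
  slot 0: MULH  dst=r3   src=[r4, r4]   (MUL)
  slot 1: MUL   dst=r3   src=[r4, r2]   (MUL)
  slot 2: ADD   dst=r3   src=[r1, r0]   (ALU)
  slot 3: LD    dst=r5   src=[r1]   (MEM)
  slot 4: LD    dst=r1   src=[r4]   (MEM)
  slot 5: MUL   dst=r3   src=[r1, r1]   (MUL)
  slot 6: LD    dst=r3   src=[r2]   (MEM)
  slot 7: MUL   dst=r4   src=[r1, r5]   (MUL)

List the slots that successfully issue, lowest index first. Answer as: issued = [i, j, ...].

#0 MUL src=r4,r4 dispatched  <A:3 Mu:1 Ld:1 B:1 rd:5 wr:1>
#1 MUL src=r4,r2 held:WAW  <A:3 Mu:1 Ld:1 B:1 rd:5 wr:1>
#2 ALU src=r1,r0 held:WAW  <A:3 Mu:1 Ld:1 B:1 rd:5 wr:1>
#3 MEM src=r1 dispatched  <A:3 Mu:1 Ld:0 B:1 rd:4 wr:0>
#4 MEM src=r4 held:FU  <A:3 Mu:1 Ld:0 B:1 rd:4 wr:0>
#5 MUL src=r1,r1 held:WR_PORT  <A:3 Mu:1 Ld:0 B:1 rd:4 wr:0>
#6 MEM src=r2 held:FU  <A:3 Mu:1 Ld:0 B:1 rd:4 wr:0>
#7 MUL src=r1,r5 held:WR_PORT  <A:3 Mu:1 Ld:0 B:1 rd:4 wr:0>

issued = [0, 3]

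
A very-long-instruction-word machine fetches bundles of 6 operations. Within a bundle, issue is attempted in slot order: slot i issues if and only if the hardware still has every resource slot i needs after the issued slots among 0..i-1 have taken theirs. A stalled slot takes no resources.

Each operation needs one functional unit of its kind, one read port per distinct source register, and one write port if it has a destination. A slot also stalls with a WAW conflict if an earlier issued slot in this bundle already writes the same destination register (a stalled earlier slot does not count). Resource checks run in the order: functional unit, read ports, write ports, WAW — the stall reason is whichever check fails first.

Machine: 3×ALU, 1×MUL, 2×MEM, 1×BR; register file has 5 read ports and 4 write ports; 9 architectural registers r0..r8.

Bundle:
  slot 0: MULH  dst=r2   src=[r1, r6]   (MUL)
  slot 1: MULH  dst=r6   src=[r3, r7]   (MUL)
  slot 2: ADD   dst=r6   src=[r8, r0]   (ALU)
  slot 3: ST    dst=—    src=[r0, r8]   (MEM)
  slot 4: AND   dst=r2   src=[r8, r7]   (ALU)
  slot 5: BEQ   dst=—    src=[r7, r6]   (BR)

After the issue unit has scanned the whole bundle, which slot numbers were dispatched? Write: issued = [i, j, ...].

issued = [0, 2]

#0 MUL src=r1,r6 dispatched  <A:3 Mu:0 Ld:2 B:1 rd:3 wr:3>
#1 MUL src=r3,r7 held:FU  <A:3 Mu:0 Ld:2 B:1 rd:3 wr:3>
#2 ALU src=r8,r0 dispatched  <A:2 Mu:0 Ld:2 B:1 rd:1 wr:2>
#3 MEM src=r0,r8 held:RD_PORT  <A:2 Mu:0 Ld:2 B:1 rd:1 wr:2>
#4 ALU src=r8,r7 held:RD_PORT  <A:2 Mu:0 Ld:2 B:1 rd:1 wr:2>
#5 BR src=r7,r6 held:RD_PORT  <A:2 Mu:0 Ld:2 B:1 rd:1 wr:2>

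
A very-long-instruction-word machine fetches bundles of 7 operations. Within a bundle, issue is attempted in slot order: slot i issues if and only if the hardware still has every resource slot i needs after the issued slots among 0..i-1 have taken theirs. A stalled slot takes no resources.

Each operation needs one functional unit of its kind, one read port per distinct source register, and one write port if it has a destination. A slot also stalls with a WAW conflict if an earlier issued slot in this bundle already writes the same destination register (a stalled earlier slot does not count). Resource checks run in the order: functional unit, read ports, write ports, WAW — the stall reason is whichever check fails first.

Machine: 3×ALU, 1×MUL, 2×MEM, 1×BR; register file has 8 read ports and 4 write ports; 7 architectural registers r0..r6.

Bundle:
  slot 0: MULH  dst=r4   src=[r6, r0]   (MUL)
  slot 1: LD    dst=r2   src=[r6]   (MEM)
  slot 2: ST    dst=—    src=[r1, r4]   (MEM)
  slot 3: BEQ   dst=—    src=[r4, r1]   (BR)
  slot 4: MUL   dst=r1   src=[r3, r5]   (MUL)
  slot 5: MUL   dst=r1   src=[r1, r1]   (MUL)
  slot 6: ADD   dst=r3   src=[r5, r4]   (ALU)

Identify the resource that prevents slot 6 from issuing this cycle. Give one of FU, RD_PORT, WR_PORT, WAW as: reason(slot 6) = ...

reason(slot 6) = RD_PORT

#0 MUL src=r6,r0 dispatched  <A:3 Mu:0 Ld:2 B:1 rd:6 wr:3>
#1 MEM src=r6 dispatched  <A:3 Mu:0 Ld:1 B:1 rd:5 wr:2>
#2 MEM src=r1,r4 dispatched  <A:3 Mu:0 Ld:0 B:1 rd:3 wr:2>
#3 BR src=r4,r1 dispatched  <A:3 Mu:0 Ld:0 B:0 rd:1 wr:2>
#4 MUL src=r3,r5 held:FU  <A:3 Mu:0 Ld:0 B:0 rd:1 wr:2>
#5 MUL src=r1,r1 held:FU  <A:3 Mu:0 Ld:0 B:0 rd:1 wr:2>
#6 ALU src=r5,r4 held:RD_PORT  <A:3 Mu:0 Ld:0 B:0 rd:1 wr:2>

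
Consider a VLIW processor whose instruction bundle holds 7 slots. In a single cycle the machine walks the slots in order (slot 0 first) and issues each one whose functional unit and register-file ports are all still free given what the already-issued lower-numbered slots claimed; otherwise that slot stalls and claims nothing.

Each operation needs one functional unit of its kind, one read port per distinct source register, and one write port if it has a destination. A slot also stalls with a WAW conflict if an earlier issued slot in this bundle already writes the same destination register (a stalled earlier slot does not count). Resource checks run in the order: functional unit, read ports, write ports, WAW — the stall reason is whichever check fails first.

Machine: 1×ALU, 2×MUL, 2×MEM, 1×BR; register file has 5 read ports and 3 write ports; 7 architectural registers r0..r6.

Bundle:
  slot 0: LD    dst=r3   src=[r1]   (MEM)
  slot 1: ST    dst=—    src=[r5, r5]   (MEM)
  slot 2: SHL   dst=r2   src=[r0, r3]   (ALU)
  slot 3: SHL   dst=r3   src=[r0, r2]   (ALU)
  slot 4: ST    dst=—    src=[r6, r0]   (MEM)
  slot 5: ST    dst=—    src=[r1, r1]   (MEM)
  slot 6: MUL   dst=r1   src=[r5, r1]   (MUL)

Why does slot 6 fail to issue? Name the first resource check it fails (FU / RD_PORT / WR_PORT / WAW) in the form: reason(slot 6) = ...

reason(slot 6) = RD_PORT

slot 0 (MEM): ISSUE — free A1,Mu2,Ld1,B1 rp4 wp2
slot 1 (MEM): ISSUE — free A1,Mu2,Ld0,B1 rp3 wp2
slot 2 (ALU): ISSUE — free A0,Mu2,Ld0,B1 rp1 wp1
slot 3 (ALU): stall FU — free A0,Mu2,Ld0,B1 rp1 wp1
slot 4 (MEM): stall FU — free A0,Mu2,Ld0,B1 rp1 wp1
slot 5 (MEM): stall FU — free A0,Mu2,Ld0,B1 rp1 wp1
slot 6 (MUL): stall RD_PORT — free A0,Mu2,Ld0,B1 rp1 wp1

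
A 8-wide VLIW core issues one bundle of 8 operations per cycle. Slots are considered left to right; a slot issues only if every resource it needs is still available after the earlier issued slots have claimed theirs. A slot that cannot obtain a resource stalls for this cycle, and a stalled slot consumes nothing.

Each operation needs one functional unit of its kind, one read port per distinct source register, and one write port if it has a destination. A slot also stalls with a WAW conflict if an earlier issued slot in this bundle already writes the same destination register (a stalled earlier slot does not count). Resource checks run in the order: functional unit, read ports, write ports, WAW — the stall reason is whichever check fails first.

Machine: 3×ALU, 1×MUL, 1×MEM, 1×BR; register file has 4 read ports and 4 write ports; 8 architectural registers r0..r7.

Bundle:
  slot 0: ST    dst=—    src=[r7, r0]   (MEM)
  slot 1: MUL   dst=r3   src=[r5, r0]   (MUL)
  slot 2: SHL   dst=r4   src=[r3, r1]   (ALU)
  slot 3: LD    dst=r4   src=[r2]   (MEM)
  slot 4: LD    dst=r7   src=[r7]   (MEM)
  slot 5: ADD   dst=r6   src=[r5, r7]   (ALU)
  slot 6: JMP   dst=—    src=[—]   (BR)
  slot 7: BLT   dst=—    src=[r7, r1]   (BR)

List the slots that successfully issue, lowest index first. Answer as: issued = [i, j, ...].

issued = [0, 1, 6]

#0 MEM src=r7,r0 dispatched  <A:3 Mu:1 Ld:0 B:1 rd:2 wr:4>
#1 MUL src=r5,r0 dispatched  <A:3 Mu:0 Ld:0 B:1 rd:0 wr:3>
#2 ALU src=r3,r1 held:RD_PORT  <A:3 Mu:0 Ld:0 B:1 rd:0 wr:3>
#3 MEM src=r2 held:FU  <A:3 Mu:0 Ld:0 B:1 rd:0 wr:3>
#4 MEM src=r7 held:FU  <A:3 Mu:0 Ld:0 B:1 rd:0 wr:3>
#5 ALU src=r5,r7 held:RD_PORT  <A:3 Mu:0 Ld:0 B:1 rd:0 wr:3>
#6 BR src=- dispatched  <A:3 Mu:0 Ld:0 B:0 rd:0 wr:3>
#7 BR src=r7,r1 held:FU  <A:3 Mu:0 Ld:0 B:0 rd:0 wr:3>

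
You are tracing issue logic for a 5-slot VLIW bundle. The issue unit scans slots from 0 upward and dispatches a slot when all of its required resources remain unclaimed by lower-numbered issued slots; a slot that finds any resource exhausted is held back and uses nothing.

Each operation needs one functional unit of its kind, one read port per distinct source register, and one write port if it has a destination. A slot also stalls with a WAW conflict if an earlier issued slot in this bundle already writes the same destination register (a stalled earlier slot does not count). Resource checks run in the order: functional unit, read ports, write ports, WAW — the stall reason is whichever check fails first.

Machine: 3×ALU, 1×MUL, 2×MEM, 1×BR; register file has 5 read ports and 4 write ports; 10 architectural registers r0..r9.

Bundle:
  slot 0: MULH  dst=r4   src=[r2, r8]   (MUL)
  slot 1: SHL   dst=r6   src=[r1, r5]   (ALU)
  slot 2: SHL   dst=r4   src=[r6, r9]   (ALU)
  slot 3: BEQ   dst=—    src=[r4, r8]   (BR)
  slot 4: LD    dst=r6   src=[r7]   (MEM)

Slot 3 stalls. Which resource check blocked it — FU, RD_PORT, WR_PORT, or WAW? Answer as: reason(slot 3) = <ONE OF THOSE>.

#0 MUL src=r2,r8 dispatched  <A:3 Mu:0 Ld:2 B:1 rd:3 wr:3>
#1 ALU src=r1,r5 dispatched  <A:2 Mu:0 Ld:2 B:1 rd:1 wr:2>
#2 ALU src=r6,r9 held:RD_PORT  <A:2 Mu:0 Ld:2 B:1 rd:1 wr:2>
#3 BR src=r4,r8 held:RD_PORT  <A:2 Mu:0 Ld:2 B:1 rd:1 wr:2>
#4 MEM src=r7 held:WAW  <A:2 Mu:0 Ld:2 B:1 rd:1 wr:2>

reason(slot 3) = RD_PORT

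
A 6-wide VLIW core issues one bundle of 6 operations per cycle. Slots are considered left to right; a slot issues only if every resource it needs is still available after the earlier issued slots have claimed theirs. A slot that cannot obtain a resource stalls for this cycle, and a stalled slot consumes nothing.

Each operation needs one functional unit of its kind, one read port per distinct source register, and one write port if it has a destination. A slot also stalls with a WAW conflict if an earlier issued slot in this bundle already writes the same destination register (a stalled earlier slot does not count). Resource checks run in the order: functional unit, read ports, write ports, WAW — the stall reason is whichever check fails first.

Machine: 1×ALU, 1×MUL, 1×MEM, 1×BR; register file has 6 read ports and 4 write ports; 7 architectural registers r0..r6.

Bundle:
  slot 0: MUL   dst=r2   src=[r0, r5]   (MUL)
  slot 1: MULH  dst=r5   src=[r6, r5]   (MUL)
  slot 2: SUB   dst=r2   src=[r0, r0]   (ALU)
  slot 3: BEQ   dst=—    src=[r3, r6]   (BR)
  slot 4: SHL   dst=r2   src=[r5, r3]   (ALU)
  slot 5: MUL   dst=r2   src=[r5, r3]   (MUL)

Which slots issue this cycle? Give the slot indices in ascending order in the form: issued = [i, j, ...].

issued = [0, 3]

slot 0 (MUL): ISSUE — free A1,Mu0,Ld1,B1 rp4 wp3
slot 1 (MUL): stall FU — free A1,Mu0,Ld1,B1 rp4 wp3
slot 2 (ALU): stall WAW — free A1,Mu0,Ld1,B1 rp4 wp3
slot 3 (BR): ISSUE — free A1,Mu0,Ld1,B0 rp2 wp3
slot 4 (ALU): stall WAW — free A1,Mu0,Ld1,B0 rp2 wp3
slot 5 (MUL): stall FU — free A1,Mu0,Ld1,B0 rp2 wp3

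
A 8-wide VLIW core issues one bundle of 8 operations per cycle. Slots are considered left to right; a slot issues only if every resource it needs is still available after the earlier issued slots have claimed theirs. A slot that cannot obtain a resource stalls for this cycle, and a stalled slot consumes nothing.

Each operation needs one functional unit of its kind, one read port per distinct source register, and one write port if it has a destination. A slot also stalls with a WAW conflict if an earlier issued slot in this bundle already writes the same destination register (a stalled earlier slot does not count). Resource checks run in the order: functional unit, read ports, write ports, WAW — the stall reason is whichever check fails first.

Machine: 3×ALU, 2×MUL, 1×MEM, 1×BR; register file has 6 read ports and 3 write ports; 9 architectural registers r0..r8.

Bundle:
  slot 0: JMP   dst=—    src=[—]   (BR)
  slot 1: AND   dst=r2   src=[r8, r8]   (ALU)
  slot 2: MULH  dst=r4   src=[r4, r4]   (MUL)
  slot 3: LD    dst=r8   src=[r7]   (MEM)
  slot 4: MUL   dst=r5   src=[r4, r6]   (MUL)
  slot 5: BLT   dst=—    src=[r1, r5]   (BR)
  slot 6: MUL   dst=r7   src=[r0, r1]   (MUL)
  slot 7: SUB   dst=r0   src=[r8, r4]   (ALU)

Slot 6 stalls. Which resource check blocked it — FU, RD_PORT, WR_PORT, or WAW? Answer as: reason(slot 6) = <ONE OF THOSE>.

reason(slot 6) = WR_PORT

#0 BR src=- dispatched  <A:3 Mu:2 Ld:1 B:0 rd:6 wr:3>
#1 ALU src=r8,r8 dispatched  <A:2 Mu:2 Ld:1 B:0 rd:5 wr:2>
#2 MUL src=r4,r4 dispatched  <A:2 Mu:1 Ld:1 B:0 rd:4 wr:1>
#3 MEM src=r7 dispatched  <A:2 Mu:1 Ld:0 B:0 rd:3 wr:0>
#4 MUL src=r4,r6 held:WR_PORT  <A:2 Mu:1 Ld:0 B:0 rd:3 wr:0>
#5 BR src=r1,r5 held:FU  <A:2 Mu:1 Ld:0 B:0 rd:3 wr:0>
#6 MUL src=r0,r1 held:WR_PORT  <A:2 Mu:1 Ld:0 B:0 rd:3 wr:0>
#7 ALU src=r8,r4 held:WR_PORT  <A:2 Mu:1 Ld:0 B:0 rd:3 wr:0>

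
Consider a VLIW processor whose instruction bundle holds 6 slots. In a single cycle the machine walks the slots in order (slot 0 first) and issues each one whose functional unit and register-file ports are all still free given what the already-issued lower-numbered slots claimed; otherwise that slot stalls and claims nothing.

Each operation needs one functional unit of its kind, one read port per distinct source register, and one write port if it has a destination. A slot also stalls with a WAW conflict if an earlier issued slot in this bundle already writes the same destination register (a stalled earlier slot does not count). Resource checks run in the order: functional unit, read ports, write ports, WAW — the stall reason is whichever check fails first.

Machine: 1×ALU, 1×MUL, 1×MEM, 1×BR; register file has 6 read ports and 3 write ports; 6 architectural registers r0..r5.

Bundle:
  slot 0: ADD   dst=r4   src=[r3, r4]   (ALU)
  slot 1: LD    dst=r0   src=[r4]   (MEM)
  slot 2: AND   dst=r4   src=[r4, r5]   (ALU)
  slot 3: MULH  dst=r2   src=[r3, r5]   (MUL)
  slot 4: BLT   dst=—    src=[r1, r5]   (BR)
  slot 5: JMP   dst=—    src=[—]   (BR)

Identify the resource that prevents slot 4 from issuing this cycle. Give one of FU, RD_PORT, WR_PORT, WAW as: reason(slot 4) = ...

reason(slot 4) = RD_PORT

(0) want 1×ALU +2rd +1wr — yes → AL0|MU1|ME1|BR1|rd4|wr2
(1) want 1×MEM +1rd +1wr — yes → AL0|MU1|ME0|BR1|rd3|wr1
(2) want 1×ALU +2rd +1wr — FU → AL0|MU1|ME0|BR1|rd3|wr1
(3) want 1×MUL +2rd +1wr — yes → AL0|MU0|ME0|BR1|rd1|wr0
(4) want 1×BR +2rd +0wr — RD_PORT → AL0|MU0|ME0|BR1|rd1|wr0
(5) want 1×BR +0rd +0wr — yes → AL0|MU0|ME0|BR0|rd1|wr0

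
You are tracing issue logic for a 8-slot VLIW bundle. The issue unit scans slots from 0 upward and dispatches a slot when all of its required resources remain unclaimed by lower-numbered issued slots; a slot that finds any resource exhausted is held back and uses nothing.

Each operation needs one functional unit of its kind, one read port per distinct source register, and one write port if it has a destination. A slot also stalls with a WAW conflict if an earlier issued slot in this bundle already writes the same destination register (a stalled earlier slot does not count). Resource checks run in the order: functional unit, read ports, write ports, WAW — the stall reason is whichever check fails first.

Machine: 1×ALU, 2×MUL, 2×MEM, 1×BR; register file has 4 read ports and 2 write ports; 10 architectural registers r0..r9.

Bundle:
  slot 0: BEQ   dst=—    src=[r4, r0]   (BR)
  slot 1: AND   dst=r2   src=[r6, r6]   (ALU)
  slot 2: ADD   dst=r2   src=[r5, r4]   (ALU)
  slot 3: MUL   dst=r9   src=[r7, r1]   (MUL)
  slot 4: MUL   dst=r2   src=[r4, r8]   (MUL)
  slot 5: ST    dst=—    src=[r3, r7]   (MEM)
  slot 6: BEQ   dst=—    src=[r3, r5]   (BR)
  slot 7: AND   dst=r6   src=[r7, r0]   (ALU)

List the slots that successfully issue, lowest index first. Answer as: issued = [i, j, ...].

(0) want 1×BR +2rd +0wr — yes → AL1|MU2|ME2|BR0|rd2|wr2
(1) want 1×ALU +1rd +1wr — yes → AL0|MU2|ME2|BR0|rd1|wr1
(2) want 1×ALU +2rd +1wr — FU → AL0|MU2|ME2|BR0|rd1|wr1
(3) want 1×MUL +2rd +1wr — RD_PORT → AL0|MU2|ME2|BR0|rd1|wr1
(4) want 1×MUL +2rd +1wr — RD_PORT → AL0|MU2|ME2|BR0|rd1|wr1
(5) want 1×MEM +2rd +0wr — RD_PORT → AL0|MU2|ME2|BR0|rd1|wr1
(6) want 1×BR +2rd +0wr — FU → AL0|MU2|ME2|BR0|rd1|wr1
(7) want 1×ALU +2rd +1wr — FU → AL0|MU2|ME2|BR0|rd1|wr1

issued = [0, 1]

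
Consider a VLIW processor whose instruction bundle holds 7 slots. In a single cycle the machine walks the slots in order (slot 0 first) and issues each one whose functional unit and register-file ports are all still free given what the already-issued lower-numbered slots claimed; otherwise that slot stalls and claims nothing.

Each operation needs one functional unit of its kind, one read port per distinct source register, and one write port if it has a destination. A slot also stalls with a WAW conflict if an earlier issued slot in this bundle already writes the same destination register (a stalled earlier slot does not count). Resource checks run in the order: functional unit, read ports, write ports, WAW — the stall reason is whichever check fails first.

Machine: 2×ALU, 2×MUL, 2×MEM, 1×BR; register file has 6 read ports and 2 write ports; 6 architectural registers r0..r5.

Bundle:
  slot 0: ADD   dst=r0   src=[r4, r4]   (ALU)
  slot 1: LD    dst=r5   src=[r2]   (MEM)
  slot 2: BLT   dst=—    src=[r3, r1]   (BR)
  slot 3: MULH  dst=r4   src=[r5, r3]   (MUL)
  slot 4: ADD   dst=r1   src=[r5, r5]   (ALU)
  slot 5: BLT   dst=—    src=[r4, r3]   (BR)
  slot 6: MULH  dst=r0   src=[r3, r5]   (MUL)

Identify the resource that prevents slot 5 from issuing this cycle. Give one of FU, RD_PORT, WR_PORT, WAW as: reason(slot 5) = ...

reason(slot 5) = FU

slot 0 (ALU): ISSUE — free A1,Mu2,Ld2,B1 rp5 wp1
slot 1 (MEM): ISSUE — free A1,Mu2,Ld1,B1 rp4 wp0
slot 2 (BR): ISSUE — free A1,Mu2,Ld1,B0 rp2 wp0
slot 3 (MUL): stall WR_PORT — free A1,Mu2,Ld1,B0 rp2 wp0
slot 4 (ALU): stall WR_PORT — free A1,Mu2,Ld1,B0 rp2 wp0
slot 5 (BR): stall FU — free A1,Mu2,Ld1,B0 rp2 wp0
slot 6 (MUL): stall WR_PORT — free A1,Mu2,Ld1,B0 rp2 wp0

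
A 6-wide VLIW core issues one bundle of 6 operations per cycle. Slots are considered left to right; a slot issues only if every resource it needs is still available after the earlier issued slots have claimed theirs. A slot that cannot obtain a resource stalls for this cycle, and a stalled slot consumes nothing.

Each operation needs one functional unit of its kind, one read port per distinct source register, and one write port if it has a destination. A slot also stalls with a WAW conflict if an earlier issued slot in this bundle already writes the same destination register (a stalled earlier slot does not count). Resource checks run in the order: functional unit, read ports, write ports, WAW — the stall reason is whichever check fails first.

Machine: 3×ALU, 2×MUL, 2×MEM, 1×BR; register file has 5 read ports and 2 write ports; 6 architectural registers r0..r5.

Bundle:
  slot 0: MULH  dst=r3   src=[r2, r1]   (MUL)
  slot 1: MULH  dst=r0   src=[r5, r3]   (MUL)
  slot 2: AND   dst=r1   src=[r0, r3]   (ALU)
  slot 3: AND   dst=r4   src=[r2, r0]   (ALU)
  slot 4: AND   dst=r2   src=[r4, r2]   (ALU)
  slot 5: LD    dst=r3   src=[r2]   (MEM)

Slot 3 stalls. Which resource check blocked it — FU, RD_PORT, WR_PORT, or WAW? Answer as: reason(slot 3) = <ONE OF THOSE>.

[0] MUL needs rd=2 wr=1: ok; after: ALU=3 MUL=1 MEM=2 BR=1, R=3, W=1
[1] MUL needs rd=2 wr=1: ok; after: ALU=3 MUL=0 MEM=2 BR=1, R=1, W=0
[2] ALU needs rd=2 wr=1: RD_PORT; after: ALU=3 MUL=0 MEM=2 BR=1, R=1, W=0
[3] ALU needs rd=2 wr=1: RD_PORT; after: ALU=3 MUL=0 MEM=2 BR=1, R=1, W=0
[4] ALU needs rd=2 wr=1: RD_PORT; after: ALU=3 MUL=0 MEM=2 BR=1, R=1, W=0
[5] MEM needs rd=1 wr=1: WR_PORT; after: ALU=3 MUL=0 MEM=2 BR=1, R=1, W=0

reason(slot 3) = RD_PORT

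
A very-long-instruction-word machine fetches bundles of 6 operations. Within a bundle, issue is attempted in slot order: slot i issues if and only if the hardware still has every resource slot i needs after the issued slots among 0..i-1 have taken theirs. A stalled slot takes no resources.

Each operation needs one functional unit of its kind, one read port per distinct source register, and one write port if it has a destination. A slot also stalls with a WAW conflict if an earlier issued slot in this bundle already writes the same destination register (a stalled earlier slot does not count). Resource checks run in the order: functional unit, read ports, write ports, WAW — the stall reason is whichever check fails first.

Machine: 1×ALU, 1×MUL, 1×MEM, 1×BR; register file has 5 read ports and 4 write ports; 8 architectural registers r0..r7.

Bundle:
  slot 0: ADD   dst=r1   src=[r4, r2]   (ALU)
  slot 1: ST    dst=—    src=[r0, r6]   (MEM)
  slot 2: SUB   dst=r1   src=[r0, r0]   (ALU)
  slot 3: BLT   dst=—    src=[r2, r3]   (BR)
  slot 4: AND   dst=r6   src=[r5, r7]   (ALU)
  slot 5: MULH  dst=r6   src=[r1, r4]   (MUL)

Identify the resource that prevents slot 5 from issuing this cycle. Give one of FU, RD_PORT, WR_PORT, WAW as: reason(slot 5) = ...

reason(slot 5) = RD_PORT

slot 0 (ALU): ISSUE — free A0,Mu1,Ld1,B1 rp3 wp3
slot 1 (MEM): ISSUE — free A0,Mu1,Ld0,B1 rp1 wp3
slot 2 (ALU): stall FU — free A0,Mu1,Ld0,B1 rp1 wp3
slot 3 (BR): stall RD_PORT — free A0,Mu1,Ld0,B1 rp1 wp3
slot 4 (ALU): stall FU — free A0,Mu1,Ld0,B1 rp1 wp3
slot 5 (MUL): stall RD_PORT — free A0,Mu1,Ld0,B1 rp1 wp3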